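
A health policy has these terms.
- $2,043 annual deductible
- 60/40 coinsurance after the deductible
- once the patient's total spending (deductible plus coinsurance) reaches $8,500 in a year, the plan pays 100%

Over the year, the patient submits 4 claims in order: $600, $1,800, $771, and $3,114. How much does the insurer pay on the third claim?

Claim 1 — $600: fully absorbed by the deductible. Cost to patient: $600. OOP to date $600. Insurer: $600 − $600 = $0.
Claim 2 — $1,800: deductible takes $1,443, $357 remains; 40% of $357 = $142.80. Patient pays $1,585.80; OOP now $2,185.80. Plan pays $1,800 − $1,585.80 = $214.20.
Claim 3 — $771: deductible already satisfied, so patient's share is 40% × $771 = $308.40. Patient pays $308.40; OOP now $2,494.20. Insurer: $771 − $308.40 = $462.60.

$462.60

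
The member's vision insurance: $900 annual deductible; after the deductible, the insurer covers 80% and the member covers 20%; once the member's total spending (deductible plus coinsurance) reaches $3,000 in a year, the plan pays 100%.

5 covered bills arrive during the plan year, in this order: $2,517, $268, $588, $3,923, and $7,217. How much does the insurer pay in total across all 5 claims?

#1 ($2,517): $900 finishes the deductible; $1,617 goes to coinsurance; member's 20% is $323.40. Member owes $1,223.40 (running OOP $1,223.40). Plan pays $2,517 − $1,223.40 = $1,293.60.
#2 ($268): deductible met; 20% of $268 = $53.60. Cost to member: $53.60. OOP to date $1,277. Insurer: $268 − $53.60 = $214.40.
#3 ($588): 20% coinsurance on $588 = $117.60. Cost to member: $117.60. OOP to date $1,394.60. Plan pays $588 − $117.60 = $470.40.
#4 ($3,923): deductible met; 20% of $3,923 = $784.60. Member owes $784.60 (running OOP $2,179.20). Plan pays $3,923 − $784.60 = $3,138.40.
#5 ($7,217): deductible already satisfied, so member's share is 20% × $7,217 = $1,443.40. Adding that to $2,179.20 gives $3,622.60, past the $3,000 cap; member pays only $3,000 − $2,179.20 = $820.80. Plan pays $7,217 − $820.80 = $6,396.20.
Insurer total: $1,293.60 + $214.40 + $470.40 + $3,138.40 + $6,396.20 = $11,513.

$11,513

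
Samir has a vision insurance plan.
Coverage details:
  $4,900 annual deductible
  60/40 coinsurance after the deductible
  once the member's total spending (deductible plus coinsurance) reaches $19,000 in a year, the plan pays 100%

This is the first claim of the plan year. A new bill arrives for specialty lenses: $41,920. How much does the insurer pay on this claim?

The full $4,900 deductible is still open; $4,900 of this bill applies to it.
After the $4,900 deductible portion, $41,920 − $4,900 = $37,020 is subject to coinsurance.
Coinsurance: $37,020 × 40% = $14,808.
That puts the member's cost at $4,900 + $14,808 = $19,708 before any cap.
Adding $19,708 to the $0 already spent would give $19,708, which exceeds the $19,000 cap; the member pays just $19,000 − $0 = $19,000.
The insurer covers the remainder: $41,920 − $19,000 = $22,920.

$22,920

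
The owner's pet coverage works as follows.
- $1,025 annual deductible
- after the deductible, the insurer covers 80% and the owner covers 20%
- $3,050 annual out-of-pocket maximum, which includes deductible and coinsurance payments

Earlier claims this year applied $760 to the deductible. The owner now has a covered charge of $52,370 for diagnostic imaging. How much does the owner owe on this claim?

$2,290

$760 of the $1,025 deductible is already met, leaving $265.
The remaining $52,105 (= $52,370 − $265) moves to coinsurance.
20% of $52,105 = $10,421 falls to the owner.
Owner responsibility before any cap: $265 + $10,421 = $10,686.
Year-to-date out-of-pocket would reach $760 + $10,686 = $11,446, above the $3,050 maximum, so the owner pays only $3,050 − $760 = $2,290.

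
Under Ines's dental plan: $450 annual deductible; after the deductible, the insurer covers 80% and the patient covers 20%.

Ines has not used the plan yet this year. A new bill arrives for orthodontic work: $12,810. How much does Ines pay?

Deductible not yet touched, so the first $450 of the bill goes to the deductible.
That leaves $12,810 − $450 = $12,360 for coinsurance.
Coinsurance: $12,360 × 20% = $2,472.
That puts the patient's cost at $450 + $2,472 = $2,922.

$2,922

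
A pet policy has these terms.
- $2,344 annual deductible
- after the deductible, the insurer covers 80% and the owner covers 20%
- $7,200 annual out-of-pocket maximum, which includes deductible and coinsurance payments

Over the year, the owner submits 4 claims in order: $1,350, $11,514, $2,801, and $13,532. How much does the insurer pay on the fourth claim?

#1 ($1,350): fully absorbed by the deductible. Cost to owner: $1,350. OOP to date $1,350. Insurer: $1,350 − $1,350 = $0.
#2 ($11,514): deductible takes $994, $10,520 remains; 20% of $10,520 = $2,104. Owner owes $3,098 (running OOP $4,448). Plan pays $11,514 − $3,098 = $8,416.
#3 ($2,801): 20% coinsurance on $2,801 = $560.20. Owner pays $560.20; OOP now $5,008.20. Insurer: $2,801 − $560.20 = $2,240.80.
#4 ($13,532): deductible met; 20% of $13,532 = $2,706.40. Adding that to $5,008.20 gives $7,714.60, past the $7,200 cap; owner pays only $7,200 − $5,008.20 = $2,191.80. Insurer: $13,532 − $2,191.80 = $11,340.20.

$11,340.20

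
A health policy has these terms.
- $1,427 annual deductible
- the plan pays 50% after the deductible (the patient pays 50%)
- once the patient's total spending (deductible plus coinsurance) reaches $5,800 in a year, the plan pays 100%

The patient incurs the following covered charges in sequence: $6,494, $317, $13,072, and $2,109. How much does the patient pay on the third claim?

#1 ($6,494): $1,427 finishes the deductible; $5,067 goes to coinsurance; 50% of $5,067 = $2,533.50. Cost to patient: $3,960.50. OOP to date $3,960.50.
#2 ($317): deductible met; 50% of $317 = $158.50. Patient pays $158.50; OOP now $4,119.
#3 ($13,072): 50% coinsurance on $13,072 = $6,536. That would push OOP to $10,655, over the $5,800 cap, so patient pays $5,800 − $4,119 = $1,681.

$1,681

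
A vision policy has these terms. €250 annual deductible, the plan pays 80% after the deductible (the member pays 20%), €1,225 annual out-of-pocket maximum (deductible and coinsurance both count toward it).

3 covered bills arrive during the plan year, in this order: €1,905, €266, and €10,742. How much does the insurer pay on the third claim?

€10,151.20

Bill 1, €1,905: deductible takes €250, €1,655 remains; member's 20% is €331. Member pays €581; OOP now €581. Plan pays €1,905 − €581 = €1,324.
Bill 2, €266: deductible already satisfied, so member's share is 20% × €266 = €53.20. Member pays €53.20; OOP now €634.20. Insurer: €266 − €53.20 = €212.80.
Bill 3, €10,742: deductible met; 20% of €10,742 = €2,148.40. OOP would hit €2,782.60 > €1,225, so the cap limits the member to €1,225 − €634.20 = €590.80. Insurer: €10,742 − €590.80 = €10,151.20.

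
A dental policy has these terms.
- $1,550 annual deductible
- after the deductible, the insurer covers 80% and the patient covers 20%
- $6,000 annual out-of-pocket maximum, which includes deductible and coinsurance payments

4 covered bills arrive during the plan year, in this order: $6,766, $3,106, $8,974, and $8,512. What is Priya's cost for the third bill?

Bill 1, $6,766: deductible takes $1,550, $5,216 remains; coinsurance $5,216 × 20% = $1,043.20. Cost to patient: $2,593.20. OOP to date $2,593.20.
Bill 2, $3,106: deductible met; 20% of $3,106 = $621.20. Patient owes $621.20 (running OOP $3,214.40).
Bill 3, $8,974: deductible already satisfied, so patient's share is 20% × $8,974 = $1,794.80. Patient pays $1,794.80; OOP now $5,009.20.

$1,794.80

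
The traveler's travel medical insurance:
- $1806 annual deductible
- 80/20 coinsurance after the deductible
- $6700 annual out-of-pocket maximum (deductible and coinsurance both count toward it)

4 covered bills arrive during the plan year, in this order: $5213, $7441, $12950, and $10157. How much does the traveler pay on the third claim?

Claim 1 — $5213: deductible takes $1806, $3407 remains; 20% of $3407 = $681.40. Traveler owes $2487.40 (running OOP $2487.40).
Claim 2 — $7441: deductible already satisfied, so traveler's share is 20% × $7441 = $1488.20. Traveler owes $1488.20 (running OOP $3975.60).
Claim 3 — $12950: deductible already satisfied, so traveler's share is 20% × $12950 = $2590. Traveler owes $2590 (running OOP $6565.60).

$2590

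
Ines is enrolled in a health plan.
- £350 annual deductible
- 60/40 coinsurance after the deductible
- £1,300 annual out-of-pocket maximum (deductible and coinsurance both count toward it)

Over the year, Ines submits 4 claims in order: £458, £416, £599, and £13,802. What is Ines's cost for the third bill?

Bill 1, £458: £350 finishes the deductible; £108 goes to coinsurance; 40% of £108 = £43.20. Patient owes £393.20 (running OOP £393.20).
Bill 2, £416: 40% coinsurance on £416 = £166.40. Cost to patient: £166.40. OOP to date £559.60.
Bill 3, £599: 40% coinsurance on £599 = £239.60. Patient pays £239.60; OOP now £799.20.

£239.60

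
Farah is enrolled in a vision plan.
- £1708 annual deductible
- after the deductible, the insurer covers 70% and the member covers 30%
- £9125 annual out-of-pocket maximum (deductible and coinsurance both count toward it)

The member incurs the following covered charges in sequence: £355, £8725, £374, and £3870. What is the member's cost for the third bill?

£112.20

Bill 1, £355: entire amount goes to the deductible. Member owes £355 (running OOP £355).
Bill 2, £8725: £1353 to deductible, leaving £7372; member's 30% is £2211.60. Member owes £3564.60 (running OOP £3919.60).
Bill 3, £374: deductible met; 30% of £374 = £112.20. Member owes £112.20 (running OOP £4031.80).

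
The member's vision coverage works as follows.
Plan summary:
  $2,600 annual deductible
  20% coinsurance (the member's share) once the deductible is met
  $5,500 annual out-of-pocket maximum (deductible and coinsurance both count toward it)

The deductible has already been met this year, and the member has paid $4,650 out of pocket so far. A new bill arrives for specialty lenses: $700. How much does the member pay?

With the deductible met, the entire $700 is subject to coinsurance.
Member's 20% share of $700 is $140.
Cumulative spending $4,650 + $140 = $4,790 stays under the $5,500 maximum.

$140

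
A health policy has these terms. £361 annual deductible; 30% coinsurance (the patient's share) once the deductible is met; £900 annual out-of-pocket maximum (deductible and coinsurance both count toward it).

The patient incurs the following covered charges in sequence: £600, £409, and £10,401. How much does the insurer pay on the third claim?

Bill 1, £600: £361 to deductible, leaving £239; patient's 30% is £71.70. Patient pays £432.70; OOP now £432.70. Plan pays £600 − £432.70 = £167.30.
Bill 2, £409: 30% coinsurance on £409 = £122.70. Patient owes £122.70 (running OOP £555.40). Plan pays £409 − £122.70 = £286.30.
Bill 3, £10,401: deductible already satisfied, so patient's share is 30% × £10,401 = £3,120.30. OOP would hit £3,675.70 > £900, so the cap limits the patient to £900 − £555.40 = £344.60. Insurer: £10,401 − £344.60 = £10,056.40.

£10,056.40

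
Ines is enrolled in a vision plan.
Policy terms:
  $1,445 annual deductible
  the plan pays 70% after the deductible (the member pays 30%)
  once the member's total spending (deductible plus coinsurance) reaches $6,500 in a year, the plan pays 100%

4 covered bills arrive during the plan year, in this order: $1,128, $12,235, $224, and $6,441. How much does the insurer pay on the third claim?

$156.80

Claim 1 ($1,128): entire amount goes to the deductible. Cost to member: $1,128. OOP to date $1,128. Insurer: $1,128 − $1,128 = $0.
Claim 2 ($12,235): deductible takes $317, $11,918 remains; coinsurance $11,918 × 30% = $3,575.40. Member pays $3,892.40; OOP now $5,020.40. Plan pays $12,235 − $3,892.40 = $8,342.60.
Claim 3 ($224): deductible met; 30% of $224 = $67.20. Member owes $67.20 (running OOP $5,087.60). Plan pays $224 − $67.20 = $156.80.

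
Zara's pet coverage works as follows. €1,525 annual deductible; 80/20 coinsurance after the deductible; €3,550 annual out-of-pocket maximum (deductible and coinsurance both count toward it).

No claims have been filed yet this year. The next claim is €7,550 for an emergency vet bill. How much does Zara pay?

€2,730

Deductible not yet touched, so the first €1,525 of the bill goes to the deductible.
That leaves €7,550 − €1,525 = €6,025 for coinsurance.
20% of €6,025 = €1,205 falls to the owner.
So the owner owes €1,525 + €1,205 = €2,730 before any cap.
Year-to-date out-of-pocket becomes €0 + €2,730 = €2,730, still under the €3,550 maximum, so no cap applies.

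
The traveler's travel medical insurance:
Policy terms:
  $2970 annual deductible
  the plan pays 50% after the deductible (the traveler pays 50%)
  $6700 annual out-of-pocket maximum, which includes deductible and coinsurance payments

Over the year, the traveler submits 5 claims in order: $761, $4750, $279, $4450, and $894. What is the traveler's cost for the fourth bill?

$2225

Claim 1 ($761): all of it applies to the deductible. Traveler pays $761; OOP now $761.
Claim 2 ($4750): $2209 finishes the deductible; $2541 goes to coinsurance; 50% of $2541 = $1270.50. Cost to traveler: $3479.50. OOP to date $4240.50.
Claim 3 ($279): deductible already satisfied, so traveler's share is 50% × $279 = $139.50. Traveler pays $139.50; OOP now $4380.
Claim 4 ($4450): 50% coinsurance on $4450 = $2225. Traveler pays $2225; OOP now $6605.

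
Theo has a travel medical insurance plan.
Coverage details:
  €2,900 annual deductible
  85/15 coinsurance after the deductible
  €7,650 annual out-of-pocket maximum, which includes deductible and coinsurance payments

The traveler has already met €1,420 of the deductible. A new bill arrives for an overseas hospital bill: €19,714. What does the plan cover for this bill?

€15,498.90

Remaining deductible: €2,900 − €1,420 = €1,480.
After the €1,480 deductible portion, €19,714 − €1,480 = €18,234 is subject to coinsurance.
Traveler's 15% share of €18,234 is €2,735.10.
That puts the traveler's cost at €1,480 + €2,735.10 = €4,215.10 before any cap.
Year-to-date out-of-pocket becomes €1,420 + €4,215.10 = €5,635.10, still under the €7,650 maximum, so no cap applies.
The plan picks up €19,714 − €4,215.10 = €15,498.90.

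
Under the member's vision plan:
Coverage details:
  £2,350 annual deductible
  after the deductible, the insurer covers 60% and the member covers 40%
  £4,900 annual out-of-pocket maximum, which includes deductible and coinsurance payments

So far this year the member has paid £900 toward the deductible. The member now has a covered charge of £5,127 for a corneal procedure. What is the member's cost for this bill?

Deductible still to meet: £2,350 − £900 = £1,450.
After the £1,450 deductible portion, £5,127 − £1,450 = £3,677 is subject to coinsurance.
40% of £3,677 = £1,470.80 falls to the member.
That puts the member's cost at £1,450 + £1,470.80 = £2,920.80 before any cap.
Year-to-date out-of-pocket becomes £900 + £2,920.80 = £3,820.80, still under the £4,900 maximum, so no cap applies.

£2,920.80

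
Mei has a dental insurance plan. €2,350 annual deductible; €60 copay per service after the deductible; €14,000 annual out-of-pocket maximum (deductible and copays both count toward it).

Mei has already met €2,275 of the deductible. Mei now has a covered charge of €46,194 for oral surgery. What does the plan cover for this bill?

€46,059

Deductible still to meet: €2,350 − €2,275 = €75.
The remaining €46,119 (= €46,194 − €75) moves to the copay.
Copay on this service: €60.
So the patient owes €75 + €60 = €135 before any cap.
Total out-of-pocket so far would be €2,275 + €135 = €2,410, below the €14,000 cap — no reduction.
The insurer covers the remainder: €46,194 − €135 = €46,059.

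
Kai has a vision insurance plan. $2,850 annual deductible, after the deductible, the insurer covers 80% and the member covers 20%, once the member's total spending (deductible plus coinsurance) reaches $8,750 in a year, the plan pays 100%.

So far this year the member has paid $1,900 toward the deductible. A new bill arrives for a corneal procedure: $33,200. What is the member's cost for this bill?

Deductible still to meet: $2,850 − $1,900 = $950.
After the $950 deductible portion, $33,200 − $950 = $32,250 is subject to coinsurance.
Coinsurance: $32,250 × 20% = $6,450.
Member responsibility before any cap: $950 + $6,450 = $7,400.
Adding $7,400 to the $1,900 already spent would give $9,300, which exceeds the $8,750 cap; the member pays just $8,750 − $1,900 = $6,850.

$6,850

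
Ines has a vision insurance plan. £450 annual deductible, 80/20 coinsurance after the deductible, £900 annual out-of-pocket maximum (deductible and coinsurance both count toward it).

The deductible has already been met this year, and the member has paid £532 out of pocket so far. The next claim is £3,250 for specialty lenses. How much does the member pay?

With the deductible met, the entire £3,250 is subject to coinsurance.
Coinsurance: £3,250 × 20% = £650.
That would bring total out-of-pocket to £1,182, past the £900 cap. The member is capped at £900 − £532 = £368 on this claim.

£368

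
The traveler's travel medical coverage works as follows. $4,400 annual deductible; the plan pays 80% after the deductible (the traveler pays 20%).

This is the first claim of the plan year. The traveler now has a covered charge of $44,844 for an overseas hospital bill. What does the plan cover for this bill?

$32,355.20

Nothing has been paid toward the $4,400 deductible, so the first $4,400 of this charge is applied there.
That leaves $44,844 − $4,400 = $40,444 for coinsurance.
20% of $40,444 = $8,088.80 falls to the traveler.
So the traveler owes $4,400 + $8,088.80 = $12,488.80.
The insurer covers the remainder: $44,844 − $12,488.80 = $32,355.20.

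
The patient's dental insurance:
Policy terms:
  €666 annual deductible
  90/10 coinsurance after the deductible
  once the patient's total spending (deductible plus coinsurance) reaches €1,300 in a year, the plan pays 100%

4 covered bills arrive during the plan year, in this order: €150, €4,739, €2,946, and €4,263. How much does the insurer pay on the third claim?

Claim 1 — €150: fully absorbed by the deductible. Cost to patient: €150. OOP to date €150. Insurer: €150 − €150 = €0.
Claim 2 — €4,739: €516 to deductible, leaving €4,223; 10% of €4,223 = €422.30. Patient owes €938.30 (running OOP €1,088.30). Plan pays €4,739 − €938.30 = €3,800.70.
Claim 3 — €2,946: deductible met; 10% of €2,946 = €294.60. That would push OOP to €1,382.90, over the €1,300 cap, so patient pays €1,300 − €1,088.30 = €211.70. Plan pays €2,946 − €211.70 = €2,734.30.

€2,734.30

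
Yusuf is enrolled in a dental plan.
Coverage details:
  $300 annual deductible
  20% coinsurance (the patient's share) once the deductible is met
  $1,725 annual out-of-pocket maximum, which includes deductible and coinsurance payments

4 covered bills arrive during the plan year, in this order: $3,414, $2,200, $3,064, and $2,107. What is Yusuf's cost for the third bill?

$362.20

Claim 1 ($3,414): $300 finishes the deductible; $3,114 goes to coinsurance; coinsurance $3,114 × 20% = $622.80. Patient pays $922.80; OOP now $922.80.
Claim 2 ($2,200): 20% coinsurance on $2,200 = $440. Patient pays $440; OOP now $1,362.80.
Claim 3 ($3,064): deductible already satisfied, so patient's share is 20% × $3,064 = $612.80. OOP would hit $1,975.60 > $1,725, so the cap limits the patient to $1,725 − $1,362.80 = $362.20.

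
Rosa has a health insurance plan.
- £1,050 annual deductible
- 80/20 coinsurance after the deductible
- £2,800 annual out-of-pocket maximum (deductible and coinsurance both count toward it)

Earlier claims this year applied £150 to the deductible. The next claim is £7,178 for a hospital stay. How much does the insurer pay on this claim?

£5,022.40

Remaining deductible: £1,050 − £150 = £900.
That leaves £7,178 − £900 = £6,278 for coinsurance.
Patient's 20% share of £6,278 is £1,255.60.
So the patient owes £900 + £1,255.60 = £2,155.60 before any cap.
Year-to-date out-of-pocket becomes £150 + £2,155.60 = £2,305.60, still under the £2,800 maximum, so no cap applies.
The plan picks up £7,178 − £2,155.60 = £5,022.40.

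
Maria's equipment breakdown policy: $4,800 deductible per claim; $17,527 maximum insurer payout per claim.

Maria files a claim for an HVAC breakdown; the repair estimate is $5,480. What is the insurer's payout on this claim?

Less the $4,800 deductible: $5,480 − $4,800 = $680.
That's under the $17,527 cap, so the insurer reimburses the full $680.

$680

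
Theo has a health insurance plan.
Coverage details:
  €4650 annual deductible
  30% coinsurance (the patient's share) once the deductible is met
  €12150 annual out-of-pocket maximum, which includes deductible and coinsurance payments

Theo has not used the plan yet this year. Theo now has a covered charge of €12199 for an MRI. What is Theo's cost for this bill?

Deductible not yet touched, so the first €4650 of the bill goes to the deductible.
The remaining €7549 (= €12199 − €4650) moves to coinsurance.
Coinsurance: €7549 × 30% = €2264.70.
That puts the patient's cost at €4650 + €2264.70 = €6914.70 before any cap.
Year-to-date out-of-pocket becomes €0 + €6914.70 = €6914.70, still under the €12150 maximum, so no cap applies.

€6914.70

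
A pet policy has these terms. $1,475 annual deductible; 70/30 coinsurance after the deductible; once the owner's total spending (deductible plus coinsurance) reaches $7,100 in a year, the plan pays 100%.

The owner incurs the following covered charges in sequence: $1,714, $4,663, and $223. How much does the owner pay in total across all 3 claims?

Claim 1 — $1,714: deductible takes $1,475, $239 remains; coinsurance $239 × 30% = $71.70. Owner owes $1,546.70 (running OOP $1,546.70).
Claim 2 — $4,663: deductible already satisfied, so owner's share is 30% × $4,663 = $1,398.90. Cost to owner: $1,398.90. OOP to date $2,945.60.
Claim 3 — $223: deductible already satisfied, so owner's share is 30% × $223 = $66.90. Owner owes $66.90 (running OOP $3,012.50).
Total paid by the owner: $1,546.70 + $1,398.90 + $66.90 = $3,012.50.

$3,012.50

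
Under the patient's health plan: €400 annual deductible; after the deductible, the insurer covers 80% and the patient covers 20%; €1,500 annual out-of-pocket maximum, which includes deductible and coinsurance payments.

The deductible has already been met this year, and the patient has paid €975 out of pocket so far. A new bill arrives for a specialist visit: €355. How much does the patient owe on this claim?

The deductible is already satisfied, so the full bill goes to coinsurance.
20% of €355 = €71 falls to the patient.
Year-to-date out-of-pocket becomes €975 + €71 = €1,046, still under the €1,500 maximum, so no cap applies.

€71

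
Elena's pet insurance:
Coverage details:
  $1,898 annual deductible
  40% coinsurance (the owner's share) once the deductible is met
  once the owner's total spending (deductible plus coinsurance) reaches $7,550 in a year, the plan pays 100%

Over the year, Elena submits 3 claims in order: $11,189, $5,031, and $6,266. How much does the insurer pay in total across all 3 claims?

$14,936

Claim 1 ($11,189): deductible takes $1,898, $9,291 remains; 40% of $9,291 = $3,716.40. Cost to owner: $5,614.40. OOP to date $5,614.40. Plan pays $11,189 − $5,614.40 = $5,574.60.
Claim 2 ($5,031): 40% coinsurance on $5,031 = $2,012.40. Adding that to $5,614.40 gives $7,626.80, past the $7,550 cap; owner pays only $7,550 − $5,614.40 = $1,935.60. Insurer: $5,031 − $1,935.60 = $3,095.40.
Claim 3 ($6,266): deductible met; 40% of $6,266 = $2,506.40. OOP would hit $10,056.40 > $7,550, so the cap limits the owner to $7,550 − $7,550 = $0. Insurer: $6,266 − $0 = $6,266.
Insurer total: $5,574.60 + $3,095.40 + $6,266 = $14,936.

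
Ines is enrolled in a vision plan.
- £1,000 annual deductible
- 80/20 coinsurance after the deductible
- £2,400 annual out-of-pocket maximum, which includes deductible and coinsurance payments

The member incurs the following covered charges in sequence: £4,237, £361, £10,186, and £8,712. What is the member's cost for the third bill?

£680.40

Claim 1 (£4,237): deductible takes £1,000, £3,237 remains; coinsurance £3,237 × 20% = £647.40. Member owes £1,647.40 (running OOP £1,647.40).
Claim 2 (£361): deductible met; 20% of £361 = £72.20. Member pays £72.20; OOP now £1,719.60.
Claim 3 (£10,186): deductible already satisfied, so member's share is 20% × £10,186 = £2,037.20. That would push OOP to £3,756.80, over the £2,400 cap, so member pays £2,400 − £1,719.60 = £680.40.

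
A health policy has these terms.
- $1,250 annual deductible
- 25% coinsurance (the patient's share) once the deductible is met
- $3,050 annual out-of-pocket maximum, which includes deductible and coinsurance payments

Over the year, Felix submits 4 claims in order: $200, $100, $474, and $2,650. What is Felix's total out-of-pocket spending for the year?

$1,793.50

#1 ($200): entire amount goes to the deductible. Patient pays $200; OOP now $200.
#2 ($100): all of it applies to the deductible. Patient pays $100; OOP now $300.
#3 ($474): entire amount goes to the deductible. Patient owes $474 (running OOP $774).
#4 ($2,650): $476 finishes the deductible; $2,174 goes to coinsurance; coinsurance $2,174 × 25% = $543.50. Patient pays $1,019.50; OOP now $1,793.50.
Summing the patient's payments: $200 + $100 + $474 + $1,019.50 = $1,793.50.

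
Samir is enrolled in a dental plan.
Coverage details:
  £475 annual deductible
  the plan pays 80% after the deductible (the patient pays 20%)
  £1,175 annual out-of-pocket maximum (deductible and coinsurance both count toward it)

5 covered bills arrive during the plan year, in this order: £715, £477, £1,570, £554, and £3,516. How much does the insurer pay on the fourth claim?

Bill 1, £715: deductible takes £475, £240 remains; 20% of £240 = £48. Cost to patient: £523. OOP to date £523. Insurer: £715 − £523 = £192.
Bill 2, £477: deductible already satisfied, so patient's share is 20% × £477 = £95.40. Cost to patient: £95.40. OOP to date £618.40. Plan pays £477 − £95.40 = £381.60.
Bill 3, £1,570: 20% coinsurance on £1,570 = £314. Patient pays £314; OOP now £932.40. Insurer: £1,570 − £314 = £1,256.
Bill 4, £554: deductible met; 20% of £554 = £110.80. Patient owes £110.80 (running OOP £1,043.20). Insurer: £554 − £110.80 = £443.20.

£443.20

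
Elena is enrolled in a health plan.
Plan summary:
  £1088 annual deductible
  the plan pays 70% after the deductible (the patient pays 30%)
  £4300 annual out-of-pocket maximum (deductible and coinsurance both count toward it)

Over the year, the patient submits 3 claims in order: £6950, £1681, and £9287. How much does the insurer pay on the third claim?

£8337.90

Claim 1 — £6950: deductible takes £1088, £5862 remains; patient's 30% is £1758.60. Patient owes £2846.60 (running OOP £2846.60). Insurer: £6950 − £2846.60 = £4103.40.
Claim 2 — £1681: deductible met; 30% of £1681 = £504.30. Patient owes £504.30 (running OOP £3350.90). Insurer: £1681 − £504.30 = £1176.70.
Claim 3 — £9287: 30% coinsurance on £9287 = £2786.10. That would push OOP to £6137, over the £4300 cap, so patient pays £4300 − £3350.90 = £949.10. Plan pays £9287 − £949.10 = £8337.90.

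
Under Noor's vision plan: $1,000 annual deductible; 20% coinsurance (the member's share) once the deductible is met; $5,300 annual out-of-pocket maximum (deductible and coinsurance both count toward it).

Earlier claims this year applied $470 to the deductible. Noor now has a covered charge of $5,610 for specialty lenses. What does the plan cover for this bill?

Deductible still to meet: $1,000 − $470 = $530.
After the $530 deductible portion, $5,610 − $530 = $5,080 is subject to coinsurance.
Coinsurance: $5,080 × 20% = $1,016.
Member responsibility before any cap: $530 + $1,016 = $1,546.
Total out-of-pocket so far would be $470 + $1,546 = $2,016, below the $5,300 cap — no reduction.
The plan picks up $5,610 − $1,546 = $4,064.

$4,064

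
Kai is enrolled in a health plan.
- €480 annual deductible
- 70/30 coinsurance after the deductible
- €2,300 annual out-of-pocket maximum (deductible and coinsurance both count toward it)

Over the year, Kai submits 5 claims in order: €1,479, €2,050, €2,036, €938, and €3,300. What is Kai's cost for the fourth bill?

€281.40

Bill 1, €1,479: €480 finishes the deductible; €999 goes to coinsurance; coinsurance €999 × 30% = €299.70. Patient pays €779.70; OOP now €779.70.
Bill 2, €2,050: deductible met; 30% of €2,050 = €615. Patient owes €615 (running OOP €1,394.70).
Bill 3, €2,036: deductible met; 30% of €2,036 = €610.80. Patient owes €610.80 (running OOP €2,005.50).
Bill 4, €938: 30% coinsurance on €938 = €281.40. Patient pays €281.40; OOP now €2,286.90.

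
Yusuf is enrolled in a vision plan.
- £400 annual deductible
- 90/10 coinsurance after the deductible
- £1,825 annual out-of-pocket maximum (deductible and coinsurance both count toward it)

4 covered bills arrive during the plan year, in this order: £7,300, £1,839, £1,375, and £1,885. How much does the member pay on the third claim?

£137.50

#1 (£7,300): deductible takes £400, £6,900 remains; member's 10% is £690. Cost to member: £1,090. OOP to date £1,090.
#2 (£1,839): deductible met; 10% of £1,839 = £183.90. Member owes £183.90 (running OOP £1,273.90).
#3 (£1,375): deductible met; 10% of £1,375 = £137.50. Member pays £137.50; OOP now £1,411.40.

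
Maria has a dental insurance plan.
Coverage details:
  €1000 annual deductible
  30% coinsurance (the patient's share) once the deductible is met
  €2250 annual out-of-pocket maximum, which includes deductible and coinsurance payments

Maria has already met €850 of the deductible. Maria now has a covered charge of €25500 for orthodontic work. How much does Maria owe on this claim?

€1400

€850 of the €1000 deductible is already met, leaving €150.
After the €150 deductible portion, €25500 − €150 = €25350 is subject to coinsurance.
Coinsurance: €25350 × 30% = €7605.
That puts the patient's cost at €150 + €7605 = €7755 before any cap.
Year-to-date out-of-pocket would reach €850 + €7755 = €8605, above the €2250 maximum, so the patient pays only €2250 − €850 = €1400.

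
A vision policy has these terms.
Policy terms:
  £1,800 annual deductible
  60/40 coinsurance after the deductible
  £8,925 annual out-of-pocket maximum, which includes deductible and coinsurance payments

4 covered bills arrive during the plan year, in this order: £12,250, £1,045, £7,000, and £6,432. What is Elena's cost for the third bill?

£2,527

Claim 1 — £12,250: deductible takes £1,800, £10,450 remains; member's 40% is £4,180. Member owes £5,980 (running OOP £5,980).
Claim 2 — £1,045: deductible met; 40% of £1,045 = £418. Member owes £418 (running OOP £6,398).
Claim 3 — £7,000: deductible met; 40% of £7,000 = £2,800. Adding that to £6,398 gives £9,198, past the £8,925 cap; member pays only £8,925 − £6,398 = £2,527.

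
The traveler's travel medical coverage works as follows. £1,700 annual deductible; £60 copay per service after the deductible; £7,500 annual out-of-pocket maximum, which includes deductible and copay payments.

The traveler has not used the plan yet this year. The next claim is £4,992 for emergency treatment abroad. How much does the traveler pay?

£1,760

Nothing has been paid toward the £1,700 deductible, so the first £1,700 of this charge is applied there.
After the £1,700 deductible portion, £4,992 − £1,700 = £3,292 is subject to the copay.
Copay on this service: £60.
That puts the traveler's cost at £1,700 + £60 = £1,760 before any cap.
Total out-of-pocket so far would be £0 + £1,760 = £1,760, below the £7,500 cap — no reduction.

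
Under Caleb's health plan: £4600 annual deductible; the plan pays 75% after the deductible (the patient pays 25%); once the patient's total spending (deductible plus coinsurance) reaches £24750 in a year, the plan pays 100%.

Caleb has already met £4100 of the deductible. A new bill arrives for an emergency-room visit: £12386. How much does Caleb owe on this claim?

£4100 of the £4600 deductible is already met, leaving £500.
After the £500 deductible portion, £12386 − £500 = £11886 is subject to coinsurance.
Coinsurance: £11886 × 25% = £2971.50.
That puts the patient's cost at £500 + £2971.50 = £3471.50 before any cap.
Cumulative spending £4100 + £3471.50 = £7571.50 stays under the £24750 maximum.

£3471.50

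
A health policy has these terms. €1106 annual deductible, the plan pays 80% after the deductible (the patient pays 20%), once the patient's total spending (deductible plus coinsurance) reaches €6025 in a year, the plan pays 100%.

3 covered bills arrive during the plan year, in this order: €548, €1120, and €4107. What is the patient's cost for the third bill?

€821.40

Bill 1, €548: all of it applies to the deductible. Cost to patient: €548. OOP to date €548.
Bill 2, €1120: deductible takes €558, €562 remains; 20% of €562 = €112.40. Cost to patient: €670.40. OOP to date €1218.40.
Bill 3, €4107: 20% coinsurance on €4107 = €821.40. Patient pays €821.40; OOP now €2039.80.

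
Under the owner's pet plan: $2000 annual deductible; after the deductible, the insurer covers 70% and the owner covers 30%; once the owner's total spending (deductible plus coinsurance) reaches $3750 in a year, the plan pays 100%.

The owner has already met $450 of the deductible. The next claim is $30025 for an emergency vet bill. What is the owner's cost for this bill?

$3300

Deductible still to meet: $2000 − $450 = $1550.
The remaining $28475 (= $30025 − $1550) moves to coinsurance.
Owner's 30% share of $28475 is $8542.50.
So the owner owes $1550 + $8542.50 = $10092.50 before any cap.
Adding $10092.50 to the $450 already spent would give $10542.50, which exceeds the $3750 cap; the owner pays just $3750 − $450 = $3300.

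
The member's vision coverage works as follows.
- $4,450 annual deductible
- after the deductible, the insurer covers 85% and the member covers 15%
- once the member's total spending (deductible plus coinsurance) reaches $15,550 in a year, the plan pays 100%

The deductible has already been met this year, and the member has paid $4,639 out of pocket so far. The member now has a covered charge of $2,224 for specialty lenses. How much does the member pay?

$333.60

The deductible is already satisfied, so the full bill goes to coinsurance.
15% of $2,224 = $333.60 falls to the member.
Cumulative spending $4,639 + $333.60 = $4,972.60 stays under the $15,550 maximum.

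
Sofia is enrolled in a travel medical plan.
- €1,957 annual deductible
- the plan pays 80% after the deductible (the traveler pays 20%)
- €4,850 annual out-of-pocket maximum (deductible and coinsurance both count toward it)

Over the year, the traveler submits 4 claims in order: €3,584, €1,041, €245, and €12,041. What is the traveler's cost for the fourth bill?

Claim 1 — €3,584: €1,957 finishes the deductible; €1,627 goes to coinsurance; coinsurance €1,627 × 20% = €325.40. Cost to traveler: €2,282.40. OOP to date €2,282.40.
Claim 2 — €1,041: deductible met; 20% of €1,041 = €208.20. Cost to traveler: €208.20. OOP to date €2,490.60.
Claim 3 — €245: deductible already satisfied, so traveler's share is 20% × €245 = €49. Traveler pays €49; OOP now €2,539.60.
Claim 4 — €12,041: deductible already satisfied, so traveler's share is 20% × €12,041 = €2,408.20. OOP would hit €4,947.80 > €4,850, so the cap limits the traveler to €4,850 − €2,539.60 = €2,310.40.

€2,310.40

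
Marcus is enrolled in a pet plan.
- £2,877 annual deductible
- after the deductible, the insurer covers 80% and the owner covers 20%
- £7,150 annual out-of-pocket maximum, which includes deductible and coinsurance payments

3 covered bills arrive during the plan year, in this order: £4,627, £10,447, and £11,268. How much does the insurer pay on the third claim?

£9,434.40

Bill 1, £4,627: deductible takes £2,877, £1,750 remains; coinsurance £1,750 × 20% = £350. Owner pays £3,227; OOP now £3,227. Plan pays £4,627 − £3,227 = £1,400.
Bill 2, £10,447: deductible met; 20% of £10,447 = £2,089.40. Cost to owner: £2,089.40. OOP to date £5,316.40. Plan pays £10,447 − £2,089.40 = £8,357.60.
Bill 3, £11,268: deductible met; 20% of £11,268 = £2,253.60. OOP would hit £7,570 > £7,150, so the cap limits the owner to £7,150 − £5,316.40 = £1,833.60. Insurer: £11,268 − £1,833.60 = £9,434.40.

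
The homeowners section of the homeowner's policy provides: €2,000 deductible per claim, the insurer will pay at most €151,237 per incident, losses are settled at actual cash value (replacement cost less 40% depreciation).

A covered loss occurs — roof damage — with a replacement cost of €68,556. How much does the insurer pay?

Depreciate 40%: the covered value is €68,556 × 0.6 = €41,133.60.
Less the €2,000 deductible: €41,133.60 − €2,000 = €39,133.60.
€39,133.60 ≤ €151,237, so the limit doesn't bind; insurer pays €39,133.60.

€39,133.60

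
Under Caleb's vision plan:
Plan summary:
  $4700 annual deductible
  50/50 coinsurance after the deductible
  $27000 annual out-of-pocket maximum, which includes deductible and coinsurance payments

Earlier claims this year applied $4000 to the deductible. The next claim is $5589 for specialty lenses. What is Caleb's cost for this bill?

Remaining deductible: $4700 − $4000 = $700.
That leaves $5589 − $700 = $4889 for coinsurance.
Coinsurance: $4889 × 50% = $2444.50.
Member responsibility before any cap: $700 + $2444.50 = $3144.50.
Total out-of-pocket so far would be $4000 + $3144.50 = $7144.50, below the $27000 cap — no reduction.

$3144.50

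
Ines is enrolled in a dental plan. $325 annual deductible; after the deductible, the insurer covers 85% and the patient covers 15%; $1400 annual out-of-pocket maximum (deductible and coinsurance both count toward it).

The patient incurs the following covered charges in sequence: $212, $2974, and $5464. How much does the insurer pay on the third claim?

Bill 1, $212: entire amount goes to the deductible. Patient owes $212 (running OOP $212). Plan pays $212 − $212 = $0.
Bill 2, $2974: $113 to deductible, leaving $2861; patient's 15% is $429.15. Patient pays $542.15; OOP now $754.15. Insurer: $2974 − $542.15 = $2431.85.
Bill 3, $5464: deductible met; 15% of $5464 = $819.60. That would push OOP to $1573.75, over the $1400 cap, so patient pays $1400 − $754.15 = $645.85. Insurer: $5464 − $645.85 = $4818.15.

$4818.15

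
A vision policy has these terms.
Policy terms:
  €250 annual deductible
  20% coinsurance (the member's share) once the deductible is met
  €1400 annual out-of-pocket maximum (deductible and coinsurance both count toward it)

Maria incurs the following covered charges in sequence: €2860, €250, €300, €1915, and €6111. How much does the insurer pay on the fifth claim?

€5976

Claim 1 (€2860): €250 to deductible, leaving €2610; coinsurance €2610 × 20% = €522. Cost to member: €772. OOP to date €772. Plan pays €2860 − €772 = €2088.
Claim 2 (€250): deductible met; 20% of €250 = €50. Cost to member: €50. OOP to date €822. Plan pays €250 − €50 = €200.
Claim 3 (€300): deductible already satisfied, so member's share is 20% × €300 = €60. Cost to member: €60. OOP to date €882. Insurer: €300 − €60 = €240.
Claim 4 (€1915): deductible already satisfied, so member's share is 20% × €1915 = €383. Cost to member: €383. OOP to date €1265. Insurer: €1915 − €383 = €1532.
Claim 5 (€6111): deductible met; 20% of €6111 = €1222.20. Adding that to €1265 gives €2487.20, past the €1400 cap; member pays only €1400 − €1265 = €135. Insurer: €6111 − €135 = €5976.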